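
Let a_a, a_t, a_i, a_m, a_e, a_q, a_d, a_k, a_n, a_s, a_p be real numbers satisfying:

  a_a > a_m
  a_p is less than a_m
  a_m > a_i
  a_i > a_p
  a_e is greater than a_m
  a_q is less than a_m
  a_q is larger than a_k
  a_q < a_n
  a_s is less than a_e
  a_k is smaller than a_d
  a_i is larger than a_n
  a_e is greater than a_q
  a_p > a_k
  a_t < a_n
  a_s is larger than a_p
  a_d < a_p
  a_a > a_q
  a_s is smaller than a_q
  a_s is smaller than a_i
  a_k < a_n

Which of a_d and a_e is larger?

a_e

a_d < a_p and a_p < a_s give a_d < a_s.
With a_s < a_q: a_d < a_p < a_s < a_q.
With a_q < a_n: a_d < a_p < a_s < a_q < a_n.
Then a_n < a_i extends the chain to a_i.
With a_i < a_m: a_d < a_p < a_s < a_q < a_n < a_i < a_m.
With a_m < a_e: a_d < a_p < a_s < a_q < a_n < a_i < a_m < a_e.
So a_d < a_e; a_e is the larger of the two.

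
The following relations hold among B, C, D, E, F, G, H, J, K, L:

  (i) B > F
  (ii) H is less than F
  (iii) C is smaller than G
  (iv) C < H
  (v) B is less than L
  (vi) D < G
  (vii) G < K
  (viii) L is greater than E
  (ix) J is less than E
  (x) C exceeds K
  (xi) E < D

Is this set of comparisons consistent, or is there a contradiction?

Chaining the given relations yields G < K < C, so G < C. But one relation states C < G. These cannot both hold.

inconsistent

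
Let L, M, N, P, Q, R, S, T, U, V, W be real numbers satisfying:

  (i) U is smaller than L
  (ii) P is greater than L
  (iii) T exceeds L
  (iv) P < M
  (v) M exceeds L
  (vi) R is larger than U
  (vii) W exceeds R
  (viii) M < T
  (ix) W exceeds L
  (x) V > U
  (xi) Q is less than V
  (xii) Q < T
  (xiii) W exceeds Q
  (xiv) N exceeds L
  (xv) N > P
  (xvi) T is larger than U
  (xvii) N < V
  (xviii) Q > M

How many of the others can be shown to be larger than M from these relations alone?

4

From M the given relations immediately reach Q, T.
From those, V, W — 4 in total.
Nothing else is reachable above M; 4 in all.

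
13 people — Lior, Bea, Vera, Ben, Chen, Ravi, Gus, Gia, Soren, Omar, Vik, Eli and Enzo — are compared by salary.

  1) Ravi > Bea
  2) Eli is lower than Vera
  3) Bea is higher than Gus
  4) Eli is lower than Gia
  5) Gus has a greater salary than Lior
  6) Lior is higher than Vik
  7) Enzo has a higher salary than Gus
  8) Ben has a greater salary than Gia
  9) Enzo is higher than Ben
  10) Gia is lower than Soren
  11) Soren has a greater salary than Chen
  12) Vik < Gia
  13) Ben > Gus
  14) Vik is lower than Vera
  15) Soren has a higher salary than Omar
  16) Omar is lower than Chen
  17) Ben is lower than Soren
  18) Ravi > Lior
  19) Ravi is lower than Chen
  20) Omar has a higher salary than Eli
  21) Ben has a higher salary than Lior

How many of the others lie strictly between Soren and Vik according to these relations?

7

The relations place Vik below Soren. An element lies strictly between them when it is forced above Vik and also forced below Soren.
Above Vik: {Lior, Gus, Bea, Ravi, Gia, Vera, Chen, Ben, Enzo}. Below Soren: {Lior, Eli, Gus, Bea, Ravi, Omar, Gia, Chen, Ben}.
Intersection: {Lior, Gus, Bea, Ravi, Gia, Chen, Ben} — 7.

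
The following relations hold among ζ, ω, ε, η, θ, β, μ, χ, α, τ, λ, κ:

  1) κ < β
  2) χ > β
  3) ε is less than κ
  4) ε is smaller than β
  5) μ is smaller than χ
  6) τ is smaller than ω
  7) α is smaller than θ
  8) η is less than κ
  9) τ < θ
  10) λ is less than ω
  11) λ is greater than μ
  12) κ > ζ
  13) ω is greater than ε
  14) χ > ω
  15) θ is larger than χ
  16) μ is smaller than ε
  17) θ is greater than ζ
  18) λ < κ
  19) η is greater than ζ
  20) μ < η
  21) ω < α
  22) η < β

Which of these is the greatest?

Chaining downward from θ: directly below it, ζ, τ, α, χ; then μ, ω, β; then ε, λ, η, κ.
That covers every other element, and nothing is given above θ, so θ is the greatest.

θ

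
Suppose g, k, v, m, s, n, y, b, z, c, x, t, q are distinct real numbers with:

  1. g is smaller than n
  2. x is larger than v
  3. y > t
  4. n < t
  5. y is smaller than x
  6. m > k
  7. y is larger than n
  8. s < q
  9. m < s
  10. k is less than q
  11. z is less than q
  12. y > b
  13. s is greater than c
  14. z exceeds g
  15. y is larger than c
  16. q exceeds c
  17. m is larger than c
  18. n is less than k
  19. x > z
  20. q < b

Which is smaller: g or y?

g < n and n < k give g < k.
Then k < q extends the chain to q.
Then q < b extends the chain to b.
With b < y: g < n < k < q < b < y.
So g < y; g is the smaller of the two.

g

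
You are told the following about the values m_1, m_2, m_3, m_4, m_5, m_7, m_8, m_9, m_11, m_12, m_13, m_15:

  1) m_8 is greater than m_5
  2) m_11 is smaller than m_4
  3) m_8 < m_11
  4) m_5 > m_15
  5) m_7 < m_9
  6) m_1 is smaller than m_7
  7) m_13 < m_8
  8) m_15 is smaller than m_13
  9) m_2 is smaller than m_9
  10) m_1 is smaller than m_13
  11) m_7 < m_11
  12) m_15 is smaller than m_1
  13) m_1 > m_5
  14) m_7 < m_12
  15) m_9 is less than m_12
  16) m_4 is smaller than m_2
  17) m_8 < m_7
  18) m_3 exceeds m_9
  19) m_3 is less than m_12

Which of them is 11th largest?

m_5

Piecing the relations together gives one ordering: m_15 < m_5 < m_1 < m_13 < m_8 < m_7 < m_11 < m_4 < m_2 < m_9 < m_3 < m_12.
Counting 11 from the largest end gives m_5.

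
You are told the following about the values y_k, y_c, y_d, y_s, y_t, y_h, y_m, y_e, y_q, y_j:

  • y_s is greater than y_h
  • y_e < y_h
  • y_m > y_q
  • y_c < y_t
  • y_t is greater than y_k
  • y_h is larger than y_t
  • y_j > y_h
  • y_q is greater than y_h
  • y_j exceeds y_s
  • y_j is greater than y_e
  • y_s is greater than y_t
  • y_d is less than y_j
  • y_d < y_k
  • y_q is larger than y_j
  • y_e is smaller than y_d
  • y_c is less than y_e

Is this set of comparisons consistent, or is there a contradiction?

The single ordering y_c < y_e < y_d < y_k < y_t < y_h < y_s < y_j < y_q < y_m satisfies every listed relation, so no contradiction arises.

consistent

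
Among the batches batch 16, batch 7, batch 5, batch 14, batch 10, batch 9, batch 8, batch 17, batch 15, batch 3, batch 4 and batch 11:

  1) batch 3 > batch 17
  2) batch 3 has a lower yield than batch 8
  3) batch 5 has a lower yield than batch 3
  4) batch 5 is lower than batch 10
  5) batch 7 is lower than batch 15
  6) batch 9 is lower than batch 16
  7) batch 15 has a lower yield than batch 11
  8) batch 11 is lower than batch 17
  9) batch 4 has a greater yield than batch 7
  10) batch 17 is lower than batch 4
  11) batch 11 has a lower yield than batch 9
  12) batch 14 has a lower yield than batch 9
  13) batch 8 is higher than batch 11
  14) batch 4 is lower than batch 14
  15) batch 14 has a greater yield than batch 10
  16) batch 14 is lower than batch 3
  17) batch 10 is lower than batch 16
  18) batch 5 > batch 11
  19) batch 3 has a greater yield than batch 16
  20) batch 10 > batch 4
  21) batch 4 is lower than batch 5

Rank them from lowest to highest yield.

batch 7 < batch 15 < batch 11 < batch 17 < batch 4 < batch 5 < batch 10 < batch 14 < batch 9 < batch 16 < batch 3 < batch 8

Each adjacent pair is fixed by a given relation: batch 7 < batch 15; batch 15 < batch 11; batch 11 < batch 17; batch 17 < batch 4; batch 4 < batch 5; batch 5 < batch 10; batch 10 < batch 14; batch 14 < batch 9; batch 9 < batch 16; batch 16 < batch 3; batch 3 < batch 8. Chaining them end to end gives the full order.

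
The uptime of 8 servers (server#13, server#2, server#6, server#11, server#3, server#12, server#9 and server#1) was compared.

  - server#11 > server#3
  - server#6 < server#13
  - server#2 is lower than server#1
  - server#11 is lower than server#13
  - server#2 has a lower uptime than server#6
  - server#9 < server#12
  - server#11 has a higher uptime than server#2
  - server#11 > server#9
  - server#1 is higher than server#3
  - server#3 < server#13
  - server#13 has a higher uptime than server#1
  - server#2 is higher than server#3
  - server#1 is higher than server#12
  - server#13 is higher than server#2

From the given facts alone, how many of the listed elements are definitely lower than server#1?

4

Directly below server#1: server#3, server#2, server#12.
One step further: server#9 (4 so far).
No other element is forced below server#1 by the given relations, so the count is 4.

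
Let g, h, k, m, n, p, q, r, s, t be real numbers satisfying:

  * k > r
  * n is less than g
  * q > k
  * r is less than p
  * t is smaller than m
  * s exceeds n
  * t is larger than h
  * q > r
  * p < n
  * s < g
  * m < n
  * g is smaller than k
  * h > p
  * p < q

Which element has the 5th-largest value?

n

The consecutive relations fix a unique order: r < p < h < t < m < n < s < g < k < q.
The 5th largest is n.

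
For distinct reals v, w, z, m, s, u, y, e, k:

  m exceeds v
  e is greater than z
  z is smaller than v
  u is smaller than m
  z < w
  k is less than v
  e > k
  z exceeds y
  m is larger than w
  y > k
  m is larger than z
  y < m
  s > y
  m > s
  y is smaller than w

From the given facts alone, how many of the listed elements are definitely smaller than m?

The elements the relations force below m are k, y, z, u, w, s, v — no chain reaches any other.
That is 7.

7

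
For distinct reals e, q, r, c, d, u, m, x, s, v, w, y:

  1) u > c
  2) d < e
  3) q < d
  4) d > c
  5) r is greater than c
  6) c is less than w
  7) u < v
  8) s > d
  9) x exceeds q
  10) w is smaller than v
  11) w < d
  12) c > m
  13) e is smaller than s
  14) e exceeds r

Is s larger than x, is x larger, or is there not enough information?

Following every chain through x: below x we get q.
s is not reached, and no chain runs the other way from s to x.
So the given relations leave the order of x and s undetermined.

undetermined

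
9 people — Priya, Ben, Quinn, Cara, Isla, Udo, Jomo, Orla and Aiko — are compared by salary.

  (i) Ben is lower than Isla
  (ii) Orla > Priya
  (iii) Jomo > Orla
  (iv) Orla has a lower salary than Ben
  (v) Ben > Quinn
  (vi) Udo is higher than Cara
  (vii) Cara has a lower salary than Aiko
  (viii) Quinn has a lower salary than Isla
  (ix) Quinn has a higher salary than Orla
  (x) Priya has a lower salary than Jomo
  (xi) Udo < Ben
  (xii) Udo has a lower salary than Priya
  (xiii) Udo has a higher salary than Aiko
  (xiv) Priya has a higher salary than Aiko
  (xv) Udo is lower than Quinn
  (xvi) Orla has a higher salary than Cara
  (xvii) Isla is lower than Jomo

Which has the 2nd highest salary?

Chaining the given pairs: Cara < Aiko < Udo < Priya < Orla < Quinn < Ben < Isla < Jomo.
The 2nd largest is Isla.

Isla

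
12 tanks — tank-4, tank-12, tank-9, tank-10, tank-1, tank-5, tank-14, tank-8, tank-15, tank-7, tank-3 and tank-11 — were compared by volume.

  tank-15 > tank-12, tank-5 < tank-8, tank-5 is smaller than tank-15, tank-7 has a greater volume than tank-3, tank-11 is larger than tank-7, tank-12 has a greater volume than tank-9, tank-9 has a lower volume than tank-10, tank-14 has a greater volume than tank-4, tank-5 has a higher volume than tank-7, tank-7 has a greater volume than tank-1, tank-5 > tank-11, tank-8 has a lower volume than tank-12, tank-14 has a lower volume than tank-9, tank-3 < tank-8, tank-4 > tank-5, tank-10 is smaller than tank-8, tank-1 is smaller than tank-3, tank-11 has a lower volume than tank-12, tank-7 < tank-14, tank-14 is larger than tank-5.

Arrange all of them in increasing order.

Nothing is placed below tank-1, so it is least; from there tank-1 < tank-3; tank-3 < tank-7; tank-7 < tank-11; tank-11 < tank-5; tank-5 < tank-4; tank-4 < tank-14; tank-14 < tank-9; tank-9 < tank-10; tank-10 < tank-8; tank-8 < tank-12; tank-12 < tank-15, each given directly.

tank-1 < tank-3 < tank-7 < tank-11 < tank-5 < tank-4 < tank-14 < tank-9 < tank-10 < tank-8 < tank-12 < tank-15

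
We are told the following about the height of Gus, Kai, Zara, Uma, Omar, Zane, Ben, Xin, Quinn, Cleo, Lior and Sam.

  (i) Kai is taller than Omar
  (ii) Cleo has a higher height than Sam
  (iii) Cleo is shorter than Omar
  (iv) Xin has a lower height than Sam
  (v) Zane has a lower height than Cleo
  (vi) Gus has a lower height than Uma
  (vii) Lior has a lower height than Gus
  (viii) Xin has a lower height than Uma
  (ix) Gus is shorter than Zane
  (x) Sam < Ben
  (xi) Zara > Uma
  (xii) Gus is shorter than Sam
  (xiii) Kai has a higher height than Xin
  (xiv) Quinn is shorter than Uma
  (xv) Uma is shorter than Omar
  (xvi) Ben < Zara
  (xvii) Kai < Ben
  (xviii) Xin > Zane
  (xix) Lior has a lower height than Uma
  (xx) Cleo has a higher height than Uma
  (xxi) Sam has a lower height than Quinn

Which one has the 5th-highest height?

Cleo

Chaining the given pairs: Lior < Gus < Zane < Xin < Sam < Quinn < Uma < Cleo < Omar < Kai < Ben < Zara.
The 5th largest is Cleo.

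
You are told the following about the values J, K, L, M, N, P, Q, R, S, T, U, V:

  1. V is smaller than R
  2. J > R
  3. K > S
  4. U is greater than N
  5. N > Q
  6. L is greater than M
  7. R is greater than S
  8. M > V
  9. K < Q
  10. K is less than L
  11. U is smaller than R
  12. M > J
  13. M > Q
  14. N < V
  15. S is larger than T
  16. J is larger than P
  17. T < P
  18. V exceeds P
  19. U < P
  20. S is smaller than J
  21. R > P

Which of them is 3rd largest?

J

Chaining the given pairs: T < S < K < Q < N < U < P < V < R < J < M < L.
The 3rd largest is J.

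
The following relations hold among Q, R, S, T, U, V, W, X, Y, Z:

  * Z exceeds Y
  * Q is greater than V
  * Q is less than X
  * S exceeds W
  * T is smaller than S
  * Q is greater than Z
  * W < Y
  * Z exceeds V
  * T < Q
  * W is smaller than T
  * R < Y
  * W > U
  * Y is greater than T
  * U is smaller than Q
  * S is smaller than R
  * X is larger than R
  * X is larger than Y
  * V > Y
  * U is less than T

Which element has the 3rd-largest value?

Piecing the relations together gives one ordering: U < W < T < S < R < Y < V < Z < Q < X.
Counting 3 from the largest end gives Z.

Z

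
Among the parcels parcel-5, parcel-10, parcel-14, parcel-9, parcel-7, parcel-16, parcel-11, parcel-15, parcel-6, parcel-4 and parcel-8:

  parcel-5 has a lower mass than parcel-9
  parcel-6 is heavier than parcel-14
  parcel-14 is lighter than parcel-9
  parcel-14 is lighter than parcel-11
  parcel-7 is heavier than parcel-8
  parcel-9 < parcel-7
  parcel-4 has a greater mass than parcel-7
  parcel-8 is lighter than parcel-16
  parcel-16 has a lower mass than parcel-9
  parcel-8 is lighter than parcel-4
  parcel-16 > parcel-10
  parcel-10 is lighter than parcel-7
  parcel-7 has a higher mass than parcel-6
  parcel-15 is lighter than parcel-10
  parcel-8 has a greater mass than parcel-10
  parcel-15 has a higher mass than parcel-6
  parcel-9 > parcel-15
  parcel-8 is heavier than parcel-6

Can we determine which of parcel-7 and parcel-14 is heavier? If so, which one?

parcel-7

parcel-14 < parcel-6 < parcel-15 < parcel-10 < parcel-8 < parcel-16 < parcel-9 < parcel-7, by transitivity through parcel-6, parcel-15, parcel-10, parcel-8, parcel-16, parcel-9.
So parcel-7 is heavier.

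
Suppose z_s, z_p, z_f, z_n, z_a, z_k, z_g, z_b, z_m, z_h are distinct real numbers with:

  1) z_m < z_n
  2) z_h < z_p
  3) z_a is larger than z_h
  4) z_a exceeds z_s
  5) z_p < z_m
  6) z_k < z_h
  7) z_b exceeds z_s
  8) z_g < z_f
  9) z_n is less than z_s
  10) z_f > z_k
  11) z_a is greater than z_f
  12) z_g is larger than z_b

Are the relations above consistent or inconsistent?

Every relation is compatible with z_k < z_h < z_p < z_m < z_n < z_s < z_b < z_g < z_f < z_a; the set is consistent.

consistent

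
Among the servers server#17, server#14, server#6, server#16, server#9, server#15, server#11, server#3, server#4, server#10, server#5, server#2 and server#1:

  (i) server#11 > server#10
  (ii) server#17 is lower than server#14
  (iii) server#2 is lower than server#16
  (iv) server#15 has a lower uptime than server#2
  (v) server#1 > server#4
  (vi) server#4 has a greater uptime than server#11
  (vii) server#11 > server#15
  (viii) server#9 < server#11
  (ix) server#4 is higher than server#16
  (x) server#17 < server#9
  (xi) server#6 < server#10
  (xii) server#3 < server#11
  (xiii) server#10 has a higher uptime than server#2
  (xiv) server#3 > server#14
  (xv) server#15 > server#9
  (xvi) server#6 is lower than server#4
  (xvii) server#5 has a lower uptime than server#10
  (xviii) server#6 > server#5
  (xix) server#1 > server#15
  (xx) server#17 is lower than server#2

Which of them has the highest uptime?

server#17 is not greatest since server#17 < server#9; server#9 is not greatest since server#9 < server#15; server#5 is not greatest since server#5 < server#6; server#15 is not greatest since server#15 < server#11; server#14 is not greatest since server#14 < server#3; server#6 is not greatest since server#6 < server#10; server#2 is not greatest since server#2 < server#10; server#10 is not greatest since server#10 < server#11; server#3 is not greatest since server#3 < server#11; server#16 is not greatest since server#16 < server#4; server#11 is not greatest since server#11 < server#4; server#4 is not greatest since server#4 < server#1.
Only server#1 has nothing above it, so server#1 is the highest uptime.

server#1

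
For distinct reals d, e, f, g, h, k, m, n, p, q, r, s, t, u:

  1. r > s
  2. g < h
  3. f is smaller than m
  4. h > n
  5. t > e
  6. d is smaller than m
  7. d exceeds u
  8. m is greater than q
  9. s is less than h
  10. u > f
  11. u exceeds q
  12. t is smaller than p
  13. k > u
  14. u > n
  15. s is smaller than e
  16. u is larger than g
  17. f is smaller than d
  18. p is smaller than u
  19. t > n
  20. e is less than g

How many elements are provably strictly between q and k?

The relations place q below k. An element lies strictly between them when it is forced above q and also forced below k.
Above q: {u, d, m}. Below k: {s, n, e, t, g, f, p, u}.
Intersection: {u} — 1.

1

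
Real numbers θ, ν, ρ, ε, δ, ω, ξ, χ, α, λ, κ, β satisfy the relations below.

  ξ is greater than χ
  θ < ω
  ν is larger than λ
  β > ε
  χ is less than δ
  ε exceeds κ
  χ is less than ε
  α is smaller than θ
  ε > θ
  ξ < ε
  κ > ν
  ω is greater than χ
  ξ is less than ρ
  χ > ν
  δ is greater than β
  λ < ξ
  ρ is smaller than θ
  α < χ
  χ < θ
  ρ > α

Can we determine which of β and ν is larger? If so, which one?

Following the relations from ν: ν < χ < ξ < ρ < θ < ε < β.
So β is larger.

β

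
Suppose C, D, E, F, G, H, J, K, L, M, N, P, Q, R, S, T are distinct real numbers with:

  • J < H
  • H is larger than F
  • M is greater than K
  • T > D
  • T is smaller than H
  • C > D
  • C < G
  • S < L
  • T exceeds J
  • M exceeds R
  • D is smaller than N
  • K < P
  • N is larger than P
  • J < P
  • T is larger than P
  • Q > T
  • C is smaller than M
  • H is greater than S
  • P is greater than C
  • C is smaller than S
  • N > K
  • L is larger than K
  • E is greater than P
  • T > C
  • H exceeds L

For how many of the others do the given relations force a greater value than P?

5

From P the given relations immediately reach T, N, E.
From those, Q, H — 5 in total.
Nothing else is reachable above P; 5 in all.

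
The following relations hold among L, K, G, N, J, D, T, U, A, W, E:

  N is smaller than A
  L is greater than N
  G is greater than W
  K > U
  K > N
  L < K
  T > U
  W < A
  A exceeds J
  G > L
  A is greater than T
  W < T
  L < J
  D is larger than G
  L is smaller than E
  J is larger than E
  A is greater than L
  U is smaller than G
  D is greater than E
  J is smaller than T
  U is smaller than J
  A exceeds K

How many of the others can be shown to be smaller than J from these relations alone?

4

Directly below J: U, L, E.
One step further: N (4 so far).
Nothing else is reachable below J; 4 in all.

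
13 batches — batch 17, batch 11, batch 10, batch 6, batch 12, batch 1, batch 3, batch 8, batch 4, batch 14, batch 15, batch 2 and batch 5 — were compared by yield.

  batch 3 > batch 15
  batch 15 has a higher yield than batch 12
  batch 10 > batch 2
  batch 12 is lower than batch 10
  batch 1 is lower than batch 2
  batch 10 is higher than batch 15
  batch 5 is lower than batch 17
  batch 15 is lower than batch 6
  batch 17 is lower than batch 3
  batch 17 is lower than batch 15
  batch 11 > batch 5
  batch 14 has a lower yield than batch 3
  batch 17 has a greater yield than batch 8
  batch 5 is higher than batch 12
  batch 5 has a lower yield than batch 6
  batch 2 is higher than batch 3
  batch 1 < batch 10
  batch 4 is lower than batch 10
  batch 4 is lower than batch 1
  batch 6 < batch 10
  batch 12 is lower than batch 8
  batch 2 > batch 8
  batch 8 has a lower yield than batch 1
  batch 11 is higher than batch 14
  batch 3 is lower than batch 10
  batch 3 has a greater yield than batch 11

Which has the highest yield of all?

Chaining downward from batch 10: directly below it, batch 12, batch 4, batch 1, batch 15, batch 3, batch 2, batch 6; then batch 14, batch 5, batch 8, batch 11, batch 17.
That covers every other element, and nothing is given above batch 10, so batch 10 is the highest yield.

batch 10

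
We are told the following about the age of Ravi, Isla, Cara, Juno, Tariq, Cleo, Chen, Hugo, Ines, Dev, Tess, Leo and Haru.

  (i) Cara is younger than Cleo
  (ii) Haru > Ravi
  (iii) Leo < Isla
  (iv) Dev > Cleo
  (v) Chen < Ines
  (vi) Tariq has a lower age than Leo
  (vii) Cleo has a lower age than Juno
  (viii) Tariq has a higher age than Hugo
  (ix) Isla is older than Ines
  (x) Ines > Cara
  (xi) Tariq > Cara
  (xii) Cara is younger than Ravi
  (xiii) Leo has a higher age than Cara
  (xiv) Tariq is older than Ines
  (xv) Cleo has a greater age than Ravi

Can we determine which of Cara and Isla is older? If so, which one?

The relevant relations are Cara < Ines; Ines < Tariq; Tariq < Leo; Leo < Isla.
Chaining these gives Cara < Ines < Tariq < Leo < Isla.
So Isla is older.

Isla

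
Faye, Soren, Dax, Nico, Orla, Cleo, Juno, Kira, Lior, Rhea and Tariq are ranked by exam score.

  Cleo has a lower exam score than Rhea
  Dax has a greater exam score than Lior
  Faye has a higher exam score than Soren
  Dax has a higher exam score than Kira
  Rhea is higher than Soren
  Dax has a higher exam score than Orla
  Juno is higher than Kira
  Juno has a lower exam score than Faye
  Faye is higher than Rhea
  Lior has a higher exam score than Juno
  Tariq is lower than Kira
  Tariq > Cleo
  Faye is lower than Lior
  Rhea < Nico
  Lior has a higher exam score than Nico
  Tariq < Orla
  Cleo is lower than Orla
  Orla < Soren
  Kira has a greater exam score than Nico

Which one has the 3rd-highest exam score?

Piecing the relations together gives one ordering: Cleo < Tariq < Orla < Soren < Rhea < Nico < Kira < Juno < Faye < Lior < Dax.
The 3rd largest is Faye.

Faye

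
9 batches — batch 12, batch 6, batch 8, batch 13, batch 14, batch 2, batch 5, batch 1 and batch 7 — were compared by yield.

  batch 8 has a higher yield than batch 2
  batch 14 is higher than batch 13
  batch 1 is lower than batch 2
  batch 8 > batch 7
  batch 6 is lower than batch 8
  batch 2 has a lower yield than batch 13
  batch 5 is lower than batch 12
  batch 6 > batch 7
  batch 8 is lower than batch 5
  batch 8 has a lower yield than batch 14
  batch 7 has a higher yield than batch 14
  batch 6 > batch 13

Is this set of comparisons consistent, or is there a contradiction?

inconsistent

We have batch 8 < batch 14 stated directly, yet also batch 14 < batch 7 < batch 6 < batch 8 by chaining the others — so batch 14 < batch 8. Contradiction.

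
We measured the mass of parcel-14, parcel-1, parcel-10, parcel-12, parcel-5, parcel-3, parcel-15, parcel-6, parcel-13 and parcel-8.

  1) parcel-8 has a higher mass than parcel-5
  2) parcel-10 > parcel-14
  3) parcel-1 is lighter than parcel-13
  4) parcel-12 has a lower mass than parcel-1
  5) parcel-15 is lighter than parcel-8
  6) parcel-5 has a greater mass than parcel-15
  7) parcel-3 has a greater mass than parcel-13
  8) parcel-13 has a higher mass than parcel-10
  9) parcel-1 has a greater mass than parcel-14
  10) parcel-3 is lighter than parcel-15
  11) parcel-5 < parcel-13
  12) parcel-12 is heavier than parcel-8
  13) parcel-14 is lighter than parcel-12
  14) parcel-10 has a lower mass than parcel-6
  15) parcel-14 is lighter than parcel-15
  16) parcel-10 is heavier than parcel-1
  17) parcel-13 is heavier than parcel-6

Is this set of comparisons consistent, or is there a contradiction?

We have parcel-3 < parcel-15 stated directly, yet also parcel-15 < parcel-5 < parcel-8 < parcel-12 < parcel-1 < parcel-10 < parcel-6 < parcel-13 < parcel-3 by chaining the others — so parcel-15 < parcel-3. Contradiction.

inconsistent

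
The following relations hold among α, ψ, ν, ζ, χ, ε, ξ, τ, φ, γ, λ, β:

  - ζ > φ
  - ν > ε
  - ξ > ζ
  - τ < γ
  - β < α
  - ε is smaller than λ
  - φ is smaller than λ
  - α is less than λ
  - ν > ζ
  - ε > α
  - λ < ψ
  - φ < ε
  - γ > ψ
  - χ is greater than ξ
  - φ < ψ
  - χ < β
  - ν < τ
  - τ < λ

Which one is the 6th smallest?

The consecutive relations fix a unique order: φ < ζ < ξ < χ < β < α < ε < ν < τ < λ < ψ < γ.
The 6th smallest is α.

α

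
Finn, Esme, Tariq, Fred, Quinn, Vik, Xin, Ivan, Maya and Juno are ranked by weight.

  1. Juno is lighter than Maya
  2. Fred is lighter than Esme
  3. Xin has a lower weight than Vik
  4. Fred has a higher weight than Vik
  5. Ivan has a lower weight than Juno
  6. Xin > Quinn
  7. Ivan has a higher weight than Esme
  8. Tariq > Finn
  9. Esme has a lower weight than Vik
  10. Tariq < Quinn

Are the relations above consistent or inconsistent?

We have Esme < Vik stated directly, yet also Vik < Fred < Esme by chaining the others — so Vik < Esme. Contradiction.

inconsistent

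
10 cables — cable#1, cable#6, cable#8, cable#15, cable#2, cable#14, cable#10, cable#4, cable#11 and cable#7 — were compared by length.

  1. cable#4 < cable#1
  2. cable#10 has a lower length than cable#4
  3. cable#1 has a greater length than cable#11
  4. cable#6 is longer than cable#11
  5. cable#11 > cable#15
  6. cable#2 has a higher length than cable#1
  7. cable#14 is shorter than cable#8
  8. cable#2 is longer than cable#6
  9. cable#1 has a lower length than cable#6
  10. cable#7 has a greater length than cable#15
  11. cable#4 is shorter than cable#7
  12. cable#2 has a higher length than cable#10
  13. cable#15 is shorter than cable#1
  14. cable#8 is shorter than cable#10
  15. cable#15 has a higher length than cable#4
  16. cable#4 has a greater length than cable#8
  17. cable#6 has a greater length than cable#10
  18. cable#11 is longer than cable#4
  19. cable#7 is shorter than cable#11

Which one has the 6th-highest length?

cable#15

Chaining the given pairs: cable#14 < cable#8 < cable#10 < cable#4 < cable#15 < cable#7 < cable#11 < cable#1 < cable#6 < cable#2.
Counting 6 from the largest end gives cable#15.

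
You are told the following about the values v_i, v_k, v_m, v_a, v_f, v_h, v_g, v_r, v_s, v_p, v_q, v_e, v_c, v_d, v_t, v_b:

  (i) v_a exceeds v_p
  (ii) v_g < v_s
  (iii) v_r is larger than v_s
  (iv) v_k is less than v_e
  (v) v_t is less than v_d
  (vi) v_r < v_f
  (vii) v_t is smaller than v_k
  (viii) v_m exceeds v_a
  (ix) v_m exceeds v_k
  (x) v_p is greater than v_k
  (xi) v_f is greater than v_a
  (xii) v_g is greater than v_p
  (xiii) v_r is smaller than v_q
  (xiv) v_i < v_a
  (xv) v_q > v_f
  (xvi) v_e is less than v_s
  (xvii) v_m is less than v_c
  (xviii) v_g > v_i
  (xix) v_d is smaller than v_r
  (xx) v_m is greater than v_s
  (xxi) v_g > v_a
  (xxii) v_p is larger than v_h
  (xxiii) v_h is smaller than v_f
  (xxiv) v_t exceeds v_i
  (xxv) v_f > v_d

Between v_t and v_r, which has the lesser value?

Following the relations from v_t: v_t < v_k < v_p < v_a < v_g < v_s < v_r.
So v_t < v_r; v_t is the smaller of the two.

v_t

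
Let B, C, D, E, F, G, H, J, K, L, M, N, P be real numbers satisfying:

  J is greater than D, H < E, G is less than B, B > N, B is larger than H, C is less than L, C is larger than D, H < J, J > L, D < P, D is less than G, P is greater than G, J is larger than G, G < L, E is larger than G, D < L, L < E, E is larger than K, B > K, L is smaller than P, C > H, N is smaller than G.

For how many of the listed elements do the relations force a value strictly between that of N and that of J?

The relations place N below J. An element lies strictly between them when it is forced above N and also forced below J.
Above N: {G, B, L, P, E}. Below J: {D, G, H, C, L}.
Intersection: {G, L} — 2.

2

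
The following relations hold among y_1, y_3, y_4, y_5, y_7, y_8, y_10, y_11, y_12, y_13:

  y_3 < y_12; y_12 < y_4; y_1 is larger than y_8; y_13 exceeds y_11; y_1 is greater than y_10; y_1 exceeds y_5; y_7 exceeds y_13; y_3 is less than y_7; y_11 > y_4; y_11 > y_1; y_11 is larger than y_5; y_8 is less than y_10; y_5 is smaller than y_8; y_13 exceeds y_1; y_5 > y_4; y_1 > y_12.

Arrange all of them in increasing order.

y_3 < y_12 < y_4 < y_5 < y_8 < y_10 < y_1 < y_11 < y_13 < y_7

Each adjacent pair is fixed by a given relation: y_3 < y_12; y_12 < y_4; y_4 < y_5; y_5 < y_8; y_8 < y_10; y_10 < y_1; y_1 < y_11; y_11 < y_13; y_13 < y_7. Chaining them end to end gives the full order.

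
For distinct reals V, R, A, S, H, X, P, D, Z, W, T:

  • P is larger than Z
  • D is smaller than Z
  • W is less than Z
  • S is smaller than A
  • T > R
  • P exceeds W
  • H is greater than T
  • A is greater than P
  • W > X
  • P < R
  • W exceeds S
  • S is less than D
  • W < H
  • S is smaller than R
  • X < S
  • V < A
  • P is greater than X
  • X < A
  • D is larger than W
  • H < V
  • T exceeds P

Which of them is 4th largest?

Piecing the relations together gives one ordering: X < S < W < D < Z < P < R < T < H < V < A.
The 4th largest is T.

T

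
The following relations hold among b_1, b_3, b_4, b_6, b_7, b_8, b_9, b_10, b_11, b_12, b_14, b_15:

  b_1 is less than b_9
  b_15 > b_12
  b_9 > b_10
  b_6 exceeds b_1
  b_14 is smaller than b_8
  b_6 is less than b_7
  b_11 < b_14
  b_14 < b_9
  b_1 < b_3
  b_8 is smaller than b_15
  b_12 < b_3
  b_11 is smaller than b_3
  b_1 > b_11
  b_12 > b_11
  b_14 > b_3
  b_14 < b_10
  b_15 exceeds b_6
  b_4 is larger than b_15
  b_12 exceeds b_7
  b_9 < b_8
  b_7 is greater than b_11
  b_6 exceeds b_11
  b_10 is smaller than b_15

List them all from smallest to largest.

b_11 < b_1 < b_6 < b_7 < b_12 < b_3 < b_14 < b_10 < b_9 < b_8 < b_15 < b_4

Each adjacent pair is fixed by a given relation: b_11 < b_1; b_1 < b_6; b_6 < b_7; b_7 < b_12; b_12 < b_3; b_3 < b_14; b_14 < b_10; b_10 < b_9; b_9 < b_8; b_8 < b_15; b_15 < b_4. Chaining them end to end gives the full order.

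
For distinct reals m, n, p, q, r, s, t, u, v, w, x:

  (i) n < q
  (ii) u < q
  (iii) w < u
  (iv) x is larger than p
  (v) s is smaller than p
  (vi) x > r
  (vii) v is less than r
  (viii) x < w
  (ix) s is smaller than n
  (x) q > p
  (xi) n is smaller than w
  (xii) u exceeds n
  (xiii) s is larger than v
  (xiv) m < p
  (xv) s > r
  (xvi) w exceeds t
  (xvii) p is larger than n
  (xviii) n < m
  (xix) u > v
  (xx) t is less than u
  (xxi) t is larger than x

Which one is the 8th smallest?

t

The consecutive relations fix a unique order: v < r < s < n < m < p < x < t < w < u < q.
Counting 8 from the smallest end gives t.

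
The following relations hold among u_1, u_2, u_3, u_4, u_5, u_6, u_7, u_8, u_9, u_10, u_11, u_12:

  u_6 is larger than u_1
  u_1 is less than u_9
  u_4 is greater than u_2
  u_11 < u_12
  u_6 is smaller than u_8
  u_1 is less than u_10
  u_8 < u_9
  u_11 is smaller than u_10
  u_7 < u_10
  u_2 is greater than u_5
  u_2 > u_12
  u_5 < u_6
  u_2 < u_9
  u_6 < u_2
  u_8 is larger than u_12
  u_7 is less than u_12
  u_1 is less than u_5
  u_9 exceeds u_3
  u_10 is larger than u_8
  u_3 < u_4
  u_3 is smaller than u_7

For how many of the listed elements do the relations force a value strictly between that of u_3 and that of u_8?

2

Chaining upward from u_3 reaches: u_7, u_12, u_2, u_4, u_9, u_10.
Chaining downward from u_8 reaches: u_11, u_1, u_5, u_7, u_6, u_12.
Strictly between u_3 and u_8 are those in both lists: u_7, u_12 — 2 elements.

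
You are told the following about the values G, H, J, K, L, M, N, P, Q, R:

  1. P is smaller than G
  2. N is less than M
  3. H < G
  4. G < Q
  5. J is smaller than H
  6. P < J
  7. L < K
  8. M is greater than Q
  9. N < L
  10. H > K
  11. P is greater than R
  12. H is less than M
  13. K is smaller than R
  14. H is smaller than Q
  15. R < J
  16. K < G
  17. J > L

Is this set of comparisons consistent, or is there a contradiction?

The single ordering N < L < K < R < P < J < H < G < Q < M satisfies every listed relation, so no contradiction arises.

consistent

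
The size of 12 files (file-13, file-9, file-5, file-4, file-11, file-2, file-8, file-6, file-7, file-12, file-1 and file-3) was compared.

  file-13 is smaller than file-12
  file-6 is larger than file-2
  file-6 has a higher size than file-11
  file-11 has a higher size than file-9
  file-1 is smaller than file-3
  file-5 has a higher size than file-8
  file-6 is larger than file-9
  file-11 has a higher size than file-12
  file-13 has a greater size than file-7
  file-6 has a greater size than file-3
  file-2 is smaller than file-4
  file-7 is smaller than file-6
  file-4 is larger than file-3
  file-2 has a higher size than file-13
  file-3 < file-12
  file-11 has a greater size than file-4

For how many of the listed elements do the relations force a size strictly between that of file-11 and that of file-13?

Chaining upward from file-13 reaches: file-12, file-2, file-4, file-6.
Chaining downward from file-11 reaches: file-7, file-1, file-3, file-12, file-2, file-9, file-4.
Strictly between file-13 and file-11 are those in both lists: file-12, file-2, file-4 — 3 elements.

3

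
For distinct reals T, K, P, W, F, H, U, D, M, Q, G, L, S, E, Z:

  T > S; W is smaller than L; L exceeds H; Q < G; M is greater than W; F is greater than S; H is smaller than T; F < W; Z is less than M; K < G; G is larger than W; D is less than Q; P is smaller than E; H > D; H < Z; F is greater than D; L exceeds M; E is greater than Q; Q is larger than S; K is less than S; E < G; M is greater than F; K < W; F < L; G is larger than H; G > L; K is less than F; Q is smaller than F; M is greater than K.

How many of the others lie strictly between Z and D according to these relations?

Chaining upward from D reaches: Q, H, F, T, W, M, E, L, G.
Chaining downward from Z reaches: H.
Strictly between D and Z are those in both lists: H — 1 element.

1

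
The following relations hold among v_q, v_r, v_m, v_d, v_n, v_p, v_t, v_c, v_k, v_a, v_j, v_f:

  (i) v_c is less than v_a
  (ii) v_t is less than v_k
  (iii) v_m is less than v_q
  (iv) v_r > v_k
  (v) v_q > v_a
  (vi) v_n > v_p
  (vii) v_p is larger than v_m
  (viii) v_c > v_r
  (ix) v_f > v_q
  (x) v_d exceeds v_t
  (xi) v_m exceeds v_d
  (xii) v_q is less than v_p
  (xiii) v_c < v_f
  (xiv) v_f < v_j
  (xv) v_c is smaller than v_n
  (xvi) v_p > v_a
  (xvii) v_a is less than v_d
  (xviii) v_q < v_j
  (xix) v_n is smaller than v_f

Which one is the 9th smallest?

v_p

Piecing the relations together gives one ordering: v_t < v_k < v_r < v_c < v_a < v_d < v_m < v_q < v_p < v_n < v_f < v_j.
The 9th smallest is v_p.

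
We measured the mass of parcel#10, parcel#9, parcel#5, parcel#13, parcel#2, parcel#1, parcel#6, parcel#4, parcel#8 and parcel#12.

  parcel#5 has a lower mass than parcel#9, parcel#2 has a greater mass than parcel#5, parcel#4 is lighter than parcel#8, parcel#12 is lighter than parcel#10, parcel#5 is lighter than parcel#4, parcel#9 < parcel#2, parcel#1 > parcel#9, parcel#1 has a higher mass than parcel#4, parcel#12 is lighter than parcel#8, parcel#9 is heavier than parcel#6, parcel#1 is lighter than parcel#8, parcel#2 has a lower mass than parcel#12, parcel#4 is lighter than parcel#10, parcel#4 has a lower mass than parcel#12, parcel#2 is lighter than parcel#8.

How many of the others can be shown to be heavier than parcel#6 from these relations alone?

Directly above parcel#6: parcel#9.
One step further: parcel#2, parcel#1 (3 so far).
One step further: parcel#12, parcel#8 (5 so far).
One step further: parcel#10 (6 so far).
Nothing else is reachable above parcel#6; 6 in all.

6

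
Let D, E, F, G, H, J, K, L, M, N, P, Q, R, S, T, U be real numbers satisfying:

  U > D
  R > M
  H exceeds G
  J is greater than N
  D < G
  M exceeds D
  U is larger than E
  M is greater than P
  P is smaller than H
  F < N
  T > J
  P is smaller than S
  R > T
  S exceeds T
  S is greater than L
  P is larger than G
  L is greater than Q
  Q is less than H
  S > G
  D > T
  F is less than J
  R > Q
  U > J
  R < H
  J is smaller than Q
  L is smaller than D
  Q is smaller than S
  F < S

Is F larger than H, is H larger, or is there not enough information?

Chaining the given relations: F < N < J < Q < L < D < G < P < M < R < H.
So H is larger.

H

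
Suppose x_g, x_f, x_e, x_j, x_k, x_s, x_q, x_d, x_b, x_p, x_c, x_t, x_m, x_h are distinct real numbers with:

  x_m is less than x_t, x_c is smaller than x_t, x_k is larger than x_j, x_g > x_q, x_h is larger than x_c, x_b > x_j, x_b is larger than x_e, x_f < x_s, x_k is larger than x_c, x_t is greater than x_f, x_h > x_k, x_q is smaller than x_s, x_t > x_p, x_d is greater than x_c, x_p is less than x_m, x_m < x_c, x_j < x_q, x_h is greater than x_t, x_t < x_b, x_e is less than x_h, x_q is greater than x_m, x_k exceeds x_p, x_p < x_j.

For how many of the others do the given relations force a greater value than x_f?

The elements the relations force above x_f are x_t, x_h, x_s, x_b — no chain reaches any other.
That is 4.

4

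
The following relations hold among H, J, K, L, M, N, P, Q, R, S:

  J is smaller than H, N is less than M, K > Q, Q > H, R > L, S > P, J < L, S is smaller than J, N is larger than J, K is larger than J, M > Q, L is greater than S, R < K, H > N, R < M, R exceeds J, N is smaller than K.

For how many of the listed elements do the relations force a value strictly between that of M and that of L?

The relations place L below M. An element lies strictly between them when it is forced above L and also forced below M.
Above L: {R, K}. Below M: {P, S, J, N, H, Q, R}.
Intersection: {R} — 1.

1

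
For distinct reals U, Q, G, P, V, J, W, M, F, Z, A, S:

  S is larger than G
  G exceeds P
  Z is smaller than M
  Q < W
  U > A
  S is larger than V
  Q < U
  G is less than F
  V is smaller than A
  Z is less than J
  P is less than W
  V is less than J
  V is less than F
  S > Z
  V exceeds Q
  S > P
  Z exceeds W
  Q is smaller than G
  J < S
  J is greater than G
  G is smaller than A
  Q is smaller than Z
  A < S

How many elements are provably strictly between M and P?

Chaining upward from P reaches: G, W, Z, A, J, F, U, S.
Chaining downward from M reaches: Q, W, Z.
Strictly between P and M are those in both lists: W, Z — 2 elements.

2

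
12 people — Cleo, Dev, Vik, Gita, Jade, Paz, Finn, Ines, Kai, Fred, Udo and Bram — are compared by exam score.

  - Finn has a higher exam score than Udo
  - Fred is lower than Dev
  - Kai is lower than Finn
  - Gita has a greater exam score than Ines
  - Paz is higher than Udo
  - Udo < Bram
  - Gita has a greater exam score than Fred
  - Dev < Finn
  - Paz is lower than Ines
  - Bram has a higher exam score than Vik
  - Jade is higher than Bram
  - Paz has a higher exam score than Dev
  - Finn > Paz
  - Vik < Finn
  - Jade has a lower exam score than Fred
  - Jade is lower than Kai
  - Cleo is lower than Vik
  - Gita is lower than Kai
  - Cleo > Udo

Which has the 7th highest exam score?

Piecing the relations together gives one ordering: Udo < Cleo < Vik < Bram < Jade < Fred < Dev < Paz < Ines < Gita < Kai < Finn.
Counting 7 from the largest end gives Fred.

Fred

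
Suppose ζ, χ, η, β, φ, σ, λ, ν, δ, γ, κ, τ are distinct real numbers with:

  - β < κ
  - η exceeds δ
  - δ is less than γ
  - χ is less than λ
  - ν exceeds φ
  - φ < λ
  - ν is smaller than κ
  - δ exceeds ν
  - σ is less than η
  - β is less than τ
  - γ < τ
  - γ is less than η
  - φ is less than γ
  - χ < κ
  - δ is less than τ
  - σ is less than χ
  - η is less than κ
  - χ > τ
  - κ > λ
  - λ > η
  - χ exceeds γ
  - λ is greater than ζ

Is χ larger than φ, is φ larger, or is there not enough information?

χ

φ < ν and ν < δ give φ < δ.
With δ < γ: φ < ν < δ < γ.
With γ < τ: φ < ν < δ < γ < τ.
With τ < χ: φ < ν < δ < γ < τ < χ.
So χ is larger.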